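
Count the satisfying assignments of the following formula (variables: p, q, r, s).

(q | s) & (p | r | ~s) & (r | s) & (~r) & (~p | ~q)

1

There are 2^4 = 16 truth assignments over (p, q, r, s).
Split on s. With s = 1, the clauses containing s are satisfied and ~s drops from the rest; 1 of the 2^3 = 8 assignments to the other variables satisfy what remains.
With s = 0, by the same count on the reduced clause set, 0 assignments work.
(One model: p=T, q=F, r=F, s=T.)
Total: 1 + 0 = 1.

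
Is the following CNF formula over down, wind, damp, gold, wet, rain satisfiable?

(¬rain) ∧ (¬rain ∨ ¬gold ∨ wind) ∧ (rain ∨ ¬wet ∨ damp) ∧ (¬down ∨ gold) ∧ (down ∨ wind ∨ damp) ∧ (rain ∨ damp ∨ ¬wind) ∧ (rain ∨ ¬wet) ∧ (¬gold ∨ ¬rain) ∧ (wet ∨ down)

(¬rain) alone gives rain = False.
(¬wet) alone gives wet = False.
(down) alone gives down = True.
(gold) alone gives gold = True.
Case damp = False:
(¬wind) alone gives wind = False.
All clauses are satisfied.
A satisfying assignment: down=True,  wind=False,  damp=False,  gold=True,  wet=False,  rain=False.

Satisfiable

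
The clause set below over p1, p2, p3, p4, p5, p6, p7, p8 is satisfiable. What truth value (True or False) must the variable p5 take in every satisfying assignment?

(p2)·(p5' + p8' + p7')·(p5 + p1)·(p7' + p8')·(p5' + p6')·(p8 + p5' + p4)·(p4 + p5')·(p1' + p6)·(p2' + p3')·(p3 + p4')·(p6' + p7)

Suppose p5 = 1.
The clause (p2) is unit, so p2 = 1.
The clause (p6') is unit, so p6 = 0.
The clause (p4) is unit, so p4 = 1.
The clause (p1') is unit, so p1 = 0.
The clause (p3') is unit, so p3 = 0.
Now (p3) is unsatisfied and unit — conflict.
So every satisfying assignment has p5 = False.

False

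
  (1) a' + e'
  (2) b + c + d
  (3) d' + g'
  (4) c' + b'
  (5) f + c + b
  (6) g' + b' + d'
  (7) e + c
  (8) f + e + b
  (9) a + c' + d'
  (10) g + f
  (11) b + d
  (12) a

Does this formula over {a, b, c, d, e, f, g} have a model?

Satisfiable

The clause (a) is unit, so a = 1.
The clause (e') is unit, so e = 0.
The clause (c) is unit, so c = 1.
The clause (b') is unit, so b = 0.
The clause (f) is unit, so f = 1.
The clause (d) is unit, so d = 1.
The clause (g') is unit, so g = 0.
This assignment satisfies each clause.
A satisfying assignment: a=1; b=0; c=1; d=1; e=0; f=1; g=0.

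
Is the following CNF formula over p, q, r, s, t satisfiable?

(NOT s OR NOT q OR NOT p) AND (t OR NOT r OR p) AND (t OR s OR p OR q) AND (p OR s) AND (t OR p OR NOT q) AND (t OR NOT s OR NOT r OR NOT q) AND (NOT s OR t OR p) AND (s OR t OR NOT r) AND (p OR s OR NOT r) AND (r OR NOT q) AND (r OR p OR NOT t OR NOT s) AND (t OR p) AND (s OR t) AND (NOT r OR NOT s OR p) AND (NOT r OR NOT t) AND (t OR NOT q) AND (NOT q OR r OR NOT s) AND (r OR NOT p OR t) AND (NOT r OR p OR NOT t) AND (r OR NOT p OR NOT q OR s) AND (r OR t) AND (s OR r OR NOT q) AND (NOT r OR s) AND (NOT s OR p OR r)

Yes, satisfiable

Try p = true.
Try s = false.
From the singleton clause (t), t = true.
From the singleton clause (NOT r), r = false.
From the singleton clause (NOT q), q = false.
This assignment satisfies each clause.
A satisfying assignment: p=true,  q=false,  r=false,  s=false,  t=true.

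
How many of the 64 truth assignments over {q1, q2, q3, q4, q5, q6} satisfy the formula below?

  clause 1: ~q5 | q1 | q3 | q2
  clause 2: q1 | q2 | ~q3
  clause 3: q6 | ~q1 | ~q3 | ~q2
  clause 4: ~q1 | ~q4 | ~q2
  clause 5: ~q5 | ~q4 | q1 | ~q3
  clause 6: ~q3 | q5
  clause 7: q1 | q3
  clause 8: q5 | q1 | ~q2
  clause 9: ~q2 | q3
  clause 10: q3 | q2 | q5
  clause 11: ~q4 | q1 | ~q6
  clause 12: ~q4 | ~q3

There are 2^6 = 64 truth assignments over (q1, q2, q3, q4, q5, q6).
Split on q2. With q2 = 1, the clauses containing q2 are satisfied and ~q2 drops from the rest; 3 of the 2^5 = 32 assignments to the other variables satisfy what remains.
With q2 = 0, by the same count on the reduced clause set, 6 assignments work.
(One model: q1=F, q2=T, q3=T, q4=F, q5=T, q6=F.)
Total: 3 + 6 = 9.

9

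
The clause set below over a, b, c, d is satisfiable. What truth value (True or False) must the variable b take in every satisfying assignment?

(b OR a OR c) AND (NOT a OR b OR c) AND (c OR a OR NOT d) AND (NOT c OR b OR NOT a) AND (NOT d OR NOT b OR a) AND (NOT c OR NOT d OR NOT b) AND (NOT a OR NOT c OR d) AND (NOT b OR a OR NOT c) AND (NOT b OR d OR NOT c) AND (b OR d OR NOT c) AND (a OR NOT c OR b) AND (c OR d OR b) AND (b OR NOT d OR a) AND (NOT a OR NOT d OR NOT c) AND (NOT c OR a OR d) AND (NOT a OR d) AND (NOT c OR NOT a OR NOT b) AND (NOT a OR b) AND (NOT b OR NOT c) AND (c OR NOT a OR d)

Suppose b = false.
The clause (NOT a) is unit, so a = false.
The clause (c) is unit, so c = true.
That conflicts with the unit clause (NOT c).
So every satisfying assignment has b = True.

True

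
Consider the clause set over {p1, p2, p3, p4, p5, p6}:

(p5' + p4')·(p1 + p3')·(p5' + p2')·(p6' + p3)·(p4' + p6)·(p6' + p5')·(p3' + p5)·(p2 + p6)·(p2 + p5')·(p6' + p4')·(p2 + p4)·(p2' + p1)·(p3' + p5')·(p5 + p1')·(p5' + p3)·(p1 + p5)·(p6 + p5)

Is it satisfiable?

Branch on p5: set p5 = 0.
From the singleton clause (p3'), p3 = 0.
From the singleton clause (p6'), p6 = 0.
That conflicts with the unit clause (p6).
Undo p5 and try p5 = 1.
From the singleton clause (p4'), p4 = 0.
From the singleton clause (p2'), p2 = 0.
That conflicts with the unit clause (p2).
Either choice for p5 ends in contradiction.
No assignment satisfies every clause.

No, unsatisfiable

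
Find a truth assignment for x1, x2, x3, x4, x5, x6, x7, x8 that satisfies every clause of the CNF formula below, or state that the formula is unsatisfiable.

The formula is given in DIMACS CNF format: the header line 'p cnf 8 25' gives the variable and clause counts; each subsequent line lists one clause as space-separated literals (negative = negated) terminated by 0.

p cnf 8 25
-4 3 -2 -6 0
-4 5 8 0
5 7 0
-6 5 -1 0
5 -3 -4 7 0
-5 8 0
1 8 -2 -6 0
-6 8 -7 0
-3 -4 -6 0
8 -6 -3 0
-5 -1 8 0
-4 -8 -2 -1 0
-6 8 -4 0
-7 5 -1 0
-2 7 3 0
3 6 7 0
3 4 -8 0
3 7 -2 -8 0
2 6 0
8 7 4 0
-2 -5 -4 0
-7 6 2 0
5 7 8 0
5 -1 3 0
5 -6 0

Try x5 = True.
Unit clause (x8) forces x8 = True.
Try x3 = False.
Unit clause (x4) forces x4 = True.
Unit clause (¬x2) forces x2 = False.
Unit clause (x6) forces x6 = True.
All clauses hold; x1, x7 can take either value.

x1: True; x2: False; x3: False; x4: True; x5: True; x6: True; x7: False; x8: True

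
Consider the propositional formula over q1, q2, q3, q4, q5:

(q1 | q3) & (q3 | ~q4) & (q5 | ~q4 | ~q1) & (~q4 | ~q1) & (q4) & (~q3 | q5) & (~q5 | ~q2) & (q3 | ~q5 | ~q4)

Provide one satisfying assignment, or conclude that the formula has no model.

The clause (q4) is unit, so q4 = 1.
The clause (q3) is unit, so q3 = 1.
The clause (~q1) is unit, so q1 = 0.
The clause (q5) is unit, so q5 = 1.
The clause (~q2) is unit, so q2 = 0.
Every clause now holds.

q1=0,  q2=0,  q3=1,  q4=1,  q5=1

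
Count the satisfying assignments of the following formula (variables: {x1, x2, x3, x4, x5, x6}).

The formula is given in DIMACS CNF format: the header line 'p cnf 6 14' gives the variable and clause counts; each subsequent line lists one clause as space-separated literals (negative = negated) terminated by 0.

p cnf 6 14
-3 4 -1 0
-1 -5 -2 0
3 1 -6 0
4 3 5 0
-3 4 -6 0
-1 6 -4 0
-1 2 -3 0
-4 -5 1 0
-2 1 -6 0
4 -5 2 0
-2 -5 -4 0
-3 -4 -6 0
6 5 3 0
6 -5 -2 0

7

There are 2^6 = 64 truth assignments over (x1, x2, x3, x4, x5, x6).
Split on x1. With x1 = True, the clauses containing x1 are satisfied and ¬x1 drops from the rest; 3 of the 2^5 = 32 assignments to the other variables satisfy what remains.
With x1 = False, by the same count on the reduced clause set, 4 assignments work.
(One model: x1=F, x2=F, x3=T, x4=F, x5=F, x6=F.)
Total: 3 + 4 = 7.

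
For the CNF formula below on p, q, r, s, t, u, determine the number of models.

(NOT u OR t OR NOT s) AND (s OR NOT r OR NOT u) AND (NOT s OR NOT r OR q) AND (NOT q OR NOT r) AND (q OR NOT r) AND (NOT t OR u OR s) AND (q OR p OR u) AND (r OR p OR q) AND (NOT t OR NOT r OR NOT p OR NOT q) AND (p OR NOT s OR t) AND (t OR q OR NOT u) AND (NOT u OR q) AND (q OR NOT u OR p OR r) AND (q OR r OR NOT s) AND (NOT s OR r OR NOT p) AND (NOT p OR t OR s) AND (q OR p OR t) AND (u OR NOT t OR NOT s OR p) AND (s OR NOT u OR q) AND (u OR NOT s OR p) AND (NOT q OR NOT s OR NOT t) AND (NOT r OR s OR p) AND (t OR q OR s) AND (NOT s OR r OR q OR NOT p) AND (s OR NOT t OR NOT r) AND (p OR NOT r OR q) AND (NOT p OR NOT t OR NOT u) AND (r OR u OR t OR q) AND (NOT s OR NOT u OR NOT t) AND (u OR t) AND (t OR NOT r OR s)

2

There are 2^6 = 64 truth assignments over (p, q, r, s, t, u).
Split on s. With s = true, the clauses containing s are satisfied and NOT s drops from the rest; 0 of the 2^5 = 32 assignments to the other variables satisfy what remains.
With s = false, by the same count on the reduced clause set, 2 assignments work.
(One model: p=F, q=T, r=F, s=F, t=F, u=T.)
Total: 0 + 2 = 2.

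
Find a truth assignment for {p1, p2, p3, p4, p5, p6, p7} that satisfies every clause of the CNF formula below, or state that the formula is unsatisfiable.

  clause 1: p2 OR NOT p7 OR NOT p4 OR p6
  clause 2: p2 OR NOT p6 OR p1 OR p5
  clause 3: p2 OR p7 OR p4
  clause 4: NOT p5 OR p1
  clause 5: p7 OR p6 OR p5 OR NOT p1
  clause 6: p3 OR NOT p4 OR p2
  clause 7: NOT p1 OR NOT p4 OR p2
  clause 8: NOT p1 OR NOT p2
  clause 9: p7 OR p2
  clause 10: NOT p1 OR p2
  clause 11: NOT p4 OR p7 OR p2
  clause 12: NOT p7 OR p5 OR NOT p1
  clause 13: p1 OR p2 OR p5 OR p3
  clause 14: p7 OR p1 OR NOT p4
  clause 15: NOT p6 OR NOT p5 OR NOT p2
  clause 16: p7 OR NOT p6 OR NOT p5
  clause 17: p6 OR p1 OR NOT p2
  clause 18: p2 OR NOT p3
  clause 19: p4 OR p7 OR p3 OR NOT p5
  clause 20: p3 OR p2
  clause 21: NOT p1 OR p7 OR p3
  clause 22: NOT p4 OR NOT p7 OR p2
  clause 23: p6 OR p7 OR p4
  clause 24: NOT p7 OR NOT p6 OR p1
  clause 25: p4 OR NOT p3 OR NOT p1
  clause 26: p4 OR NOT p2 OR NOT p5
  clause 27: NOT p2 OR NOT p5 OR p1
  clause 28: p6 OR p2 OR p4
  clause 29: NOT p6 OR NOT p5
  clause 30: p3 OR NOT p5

Suppose p5 = false.
Suppose p1 = false.
Suppose p2 = true.
The clause (p6) is unit, so p6 = true.
The clause (NOT p7) is unit, so p7 = false.
The clause (NOT p4) is unit, so p4 = false.
Every clause is now satisfied; p3 is unconstrained.

p1 ↦ false; p2 ↦ true; p3 ↦ true; p4 ↦ false; p5 ↦ false; p6 ↦ true; p7 ↦ false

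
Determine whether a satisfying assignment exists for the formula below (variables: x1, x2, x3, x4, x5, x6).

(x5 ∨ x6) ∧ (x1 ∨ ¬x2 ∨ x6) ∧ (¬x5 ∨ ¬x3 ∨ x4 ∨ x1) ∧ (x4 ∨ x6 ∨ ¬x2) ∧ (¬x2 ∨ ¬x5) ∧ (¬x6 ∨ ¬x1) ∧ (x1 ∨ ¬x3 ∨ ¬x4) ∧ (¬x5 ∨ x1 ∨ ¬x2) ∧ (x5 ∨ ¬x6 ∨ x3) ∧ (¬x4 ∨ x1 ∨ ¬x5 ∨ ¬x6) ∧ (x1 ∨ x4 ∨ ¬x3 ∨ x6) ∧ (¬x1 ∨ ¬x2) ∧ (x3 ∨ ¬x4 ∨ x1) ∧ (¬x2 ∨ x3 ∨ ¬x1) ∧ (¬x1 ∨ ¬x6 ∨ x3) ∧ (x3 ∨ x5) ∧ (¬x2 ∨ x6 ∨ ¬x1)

Yes, satisfiable

Case x5 = True:
From the singleton clause (¬x2), x2 = False.
Case x6 = False:
Case x3 = False:
Case x4 = True:
From the singleton clause (x1), x1 = True.
All clauses are satisfied.
A satisfying assignment: x1=True; x2=False; x3=False; x4=True; x5=True; x6=False.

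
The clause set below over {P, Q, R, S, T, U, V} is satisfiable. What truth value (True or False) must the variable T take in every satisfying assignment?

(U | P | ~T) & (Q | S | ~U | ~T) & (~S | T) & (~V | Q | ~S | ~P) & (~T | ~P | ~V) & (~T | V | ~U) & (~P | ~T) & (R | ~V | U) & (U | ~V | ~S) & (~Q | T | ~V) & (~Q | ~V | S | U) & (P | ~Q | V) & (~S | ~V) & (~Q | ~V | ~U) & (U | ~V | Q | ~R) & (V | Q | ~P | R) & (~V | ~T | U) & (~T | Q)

Suppose T = 1.
(~P) alone gives P = 0.
(U) alone gives U = 1.
(V) alone gives V = 1.
(~S) alone gives S = 0.
(Q) alone gives Q = 1.
Now (~Q) is unsatisfied and unit — conflict.
So every satisfying assignment has T = False.

False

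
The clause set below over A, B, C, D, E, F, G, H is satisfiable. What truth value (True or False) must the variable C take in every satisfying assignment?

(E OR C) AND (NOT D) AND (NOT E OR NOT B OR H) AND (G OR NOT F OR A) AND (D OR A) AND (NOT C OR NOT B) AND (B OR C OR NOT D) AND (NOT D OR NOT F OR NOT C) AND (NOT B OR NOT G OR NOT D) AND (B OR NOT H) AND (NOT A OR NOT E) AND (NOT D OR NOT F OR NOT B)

True

Suppose C = false.
Unit clause (E) forces E = true.
Unit clause (NOT D) forces D = false.
Unit clause (A) forces A = true.
But (NOT A) is also a unit clause — contradiction.
So every satisfying assignment has C = True.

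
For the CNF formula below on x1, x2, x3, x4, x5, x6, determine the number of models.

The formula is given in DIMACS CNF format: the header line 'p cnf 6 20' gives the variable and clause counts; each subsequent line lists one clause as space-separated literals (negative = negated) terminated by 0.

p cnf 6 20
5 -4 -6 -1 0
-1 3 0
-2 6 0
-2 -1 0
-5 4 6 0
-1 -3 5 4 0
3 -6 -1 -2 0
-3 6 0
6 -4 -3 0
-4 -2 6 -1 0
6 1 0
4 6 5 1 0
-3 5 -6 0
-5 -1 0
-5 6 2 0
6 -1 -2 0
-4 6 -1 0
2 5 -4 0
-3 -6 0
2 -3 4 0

There are 2^6 = 64 truth assignments over (x1, x2, x3, x4, x5, x6).
Split on x1. With x1 = True, the clauses containing x1 are satisfied and ¬x1 drops from the rest; 0 of the 2^5 = 32 assignments to the other variables satisfy what remains.
With x1 = False, by the same count on the reduced clause set, 7 assignments work.
(One model: x1=F, x2=F, x3=F, x4=F, x5=F, x6=T.)
Total: 0 + 7 = 7.

7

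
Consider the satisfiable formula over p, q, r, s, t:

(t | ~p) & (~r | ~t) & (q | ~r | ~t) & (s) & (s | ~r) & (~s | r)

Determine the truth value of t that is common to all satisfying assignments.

False

Suppose t = 1.
The clause (~r) is unit, so r = 0.
The clause (s) is unit, so s = 1.
That conflicts with the unit clause (~s).
So every satisfying assignment has t = False.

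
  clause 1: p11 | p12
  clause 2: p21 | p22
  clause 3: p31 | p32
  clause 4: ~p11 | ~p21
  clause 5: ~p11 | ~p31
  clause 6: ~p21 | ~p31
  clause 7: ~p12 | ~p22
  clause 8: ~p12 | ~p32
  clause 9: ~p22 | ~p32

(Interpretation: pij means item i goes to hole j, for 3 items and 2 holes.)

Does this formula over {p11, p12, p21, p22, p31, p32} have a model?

Try p11 = 1.
(~p21) alone gives p21 = 0.
(p22) alone gives p22 = 1.
(~p31) alone gives p31 = 0.
(p32) alone gives p32 = 1.
But (~p32) is also a unit clause — contradiction.
That branch fails; take p11 = 0 instead.
(p12) alone gives p12 = 1.
(~p22) alone gives p22 = 0.
(p21) alone gives p21 = 1.
(~p31) alone gives p31 = 0.
(p32) alone gives p32 = 1.
But (~p32) is also a unit clause — contradiction.
Both values of p11 lead to a conflict.
No assignment satisfies every clause.

No, unsatisfiable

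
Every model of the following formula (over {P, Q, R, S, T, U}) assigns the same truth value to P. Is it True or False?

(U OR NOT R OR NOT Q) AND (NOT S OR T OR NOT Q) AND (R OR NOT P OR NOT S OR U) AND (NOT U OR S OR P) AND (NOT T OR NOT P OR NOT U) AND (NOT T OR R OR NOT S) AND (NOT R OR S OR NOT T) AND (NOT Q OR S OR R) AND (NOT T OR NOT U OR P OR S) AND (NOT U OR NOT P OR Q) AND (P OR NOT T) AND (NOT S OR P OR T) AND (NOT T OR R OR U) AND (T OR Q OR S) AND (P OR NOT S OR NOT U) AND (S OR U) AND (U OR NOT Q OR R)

True

Suppose P = false.
(NOT T) alone gives T = false.
(NOT S) alone gives S = false.
(NOT U) alone gives U = false.
But (U) is also a unit clause — contradiction.
So every satisfying assignment has P = True.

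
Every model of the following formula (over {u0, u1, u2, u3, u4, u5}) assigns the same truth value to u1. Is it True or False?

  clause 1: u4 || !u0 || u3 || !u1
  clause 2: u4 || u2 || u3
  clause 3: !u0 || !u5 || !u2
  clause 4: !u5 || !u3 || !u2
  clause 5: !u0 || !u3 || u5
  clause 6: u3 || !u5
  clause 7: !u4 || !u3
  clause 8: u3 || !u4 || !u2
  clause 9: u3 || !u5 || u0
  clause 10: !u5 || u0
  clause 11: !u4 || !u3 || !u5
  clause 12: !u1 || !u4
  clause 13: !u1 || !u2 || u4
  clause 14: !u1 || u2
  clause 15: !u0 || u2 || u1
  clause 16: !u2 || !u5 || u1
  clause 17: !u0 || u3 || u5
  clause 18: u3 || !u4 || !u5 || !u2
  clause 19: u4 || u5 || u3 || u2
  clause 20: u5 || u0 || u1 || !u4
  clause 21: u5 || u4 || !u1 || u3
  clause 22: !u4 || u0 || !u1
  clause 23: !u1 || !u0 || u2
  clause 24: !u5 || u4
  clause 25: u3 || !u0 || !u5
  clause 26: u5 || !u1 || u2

False

Suppose u1 = true.
(!u4) alone gives u4 = false.
(!u2) alone gives u2 = false.
But (u2) is also a unit clause — contradiction.
So every satisfying assignment has u1 = False.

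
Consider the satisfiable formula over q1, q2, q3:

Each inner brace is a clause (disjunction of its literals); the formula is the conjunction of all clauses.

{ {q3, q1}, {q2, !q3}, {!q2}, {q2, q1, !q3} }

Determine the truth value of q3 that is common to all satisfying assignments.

False

Suppose q3 = true.
The clause (q2) is unit, so q2 = true.
Now (!q2) is unsatisfied and unit — conflict.
So every satisfying assignment has q3 = False.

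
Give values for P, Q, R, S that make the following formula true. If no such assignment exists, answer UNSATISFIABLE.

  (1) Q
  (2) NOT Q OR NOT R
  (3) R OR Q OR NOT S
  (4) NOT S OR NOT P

P ↦ false,  Q ↦ true,  R ↦ false,  S ↦ true

(Q) alone gives Q = true.
(NOT R) alone gives R = false.
Branch on S: set S = true.
(NOT P) alone gives P = false.
This assignment satisfies each clause.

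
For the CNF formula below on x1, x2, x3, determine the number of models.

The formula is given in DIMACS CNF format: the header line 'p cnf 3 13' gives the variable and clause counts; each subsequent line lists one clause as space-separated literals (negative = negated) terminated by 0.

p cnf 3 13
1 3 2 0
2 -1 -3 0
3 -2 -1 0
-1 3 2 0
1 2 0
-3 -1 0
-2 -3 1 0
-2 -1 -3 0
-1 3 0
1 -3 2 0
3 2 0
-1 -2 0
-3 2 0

There are 2^3 = 8 truth assignments over (x1, x2, x3).
Split on x1. With x1 = True, the clauses containing x1 are satisfied and ¬x1 drops from the rest; 0 of the 2^2 = 4 assignments to the other variables satisfy what remains.
With x1 = False, by the same count on the reduced clause set, 1 assignment works.
(One model: x1=F, x2=T, x3=F.)
Total: 0 + 1 = 1.

1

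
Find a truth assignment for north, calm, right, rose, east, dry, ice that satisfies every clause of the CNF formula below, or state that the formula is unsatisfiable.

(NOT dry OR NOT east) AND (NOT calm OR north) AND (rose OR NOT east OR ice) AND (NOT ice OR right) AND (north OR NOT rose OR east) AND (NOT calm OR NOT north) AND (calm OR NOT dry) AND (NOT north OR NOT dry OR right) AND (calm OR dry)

Branch on dry: set dry = false.
The clause (calm) is unit, so calm = true.
The clause (north) is unit, so north = true.
But (NOT north) is also a unit clause — contradiction.
So dry must be the other value — set dry = true.
The clause (NOT east) is unit, so east = false.
The clause (calm) is unit, so calm = true.
The clause (north) is unit, so north = true.
But (NOT north) is also a unit clause — contradiction.
Either choice for dry ends in contradiction.

UNSATISFIABLE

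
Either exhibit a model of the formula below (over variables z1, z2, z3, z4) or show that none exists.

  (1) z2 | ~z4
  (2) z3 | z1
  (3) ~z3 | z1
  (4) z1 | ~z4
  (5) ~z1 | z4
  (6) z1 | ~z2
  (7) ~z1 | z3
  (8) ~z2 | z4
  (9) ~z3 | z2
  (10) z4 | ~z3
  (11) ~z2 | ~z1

UNSATISFIABLE

Case z2 = 1:
(z1) alone gives z1 = 1.
But (~z1) is also a unit clause — contradiction.
That branch fails; take z2 = 0 instead.
(~z4) alone gives z4 = 0.
(~z1) alone gives z1 = 0.
(z3) alone gives z3 = 1.
But (~z3) is also a unit clause — contradiction.
Either choice for z2 ends in contradiction.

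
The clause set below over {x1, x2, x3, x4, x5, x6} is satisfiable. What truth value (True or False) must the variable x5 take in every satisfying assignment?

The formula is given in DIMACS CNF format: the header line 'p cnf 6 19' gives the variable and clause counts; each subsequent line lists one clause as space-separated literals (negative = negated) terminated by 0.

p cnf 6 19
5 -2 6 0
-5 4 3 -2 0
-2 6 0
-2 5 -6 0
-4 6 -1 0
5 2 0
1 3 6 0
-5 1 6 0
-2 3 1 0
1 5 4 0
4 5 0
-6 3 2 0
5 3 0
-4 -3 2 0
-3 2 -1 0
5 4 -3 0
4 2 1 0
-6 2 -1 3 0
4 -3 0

Suppose x5 = False.
(x2) alone gives x2 = True.
(x6) alone gives x6 = True.
That conflicts with the unit clause (¬x6).
So every satisfying assignment has x5 = True.

True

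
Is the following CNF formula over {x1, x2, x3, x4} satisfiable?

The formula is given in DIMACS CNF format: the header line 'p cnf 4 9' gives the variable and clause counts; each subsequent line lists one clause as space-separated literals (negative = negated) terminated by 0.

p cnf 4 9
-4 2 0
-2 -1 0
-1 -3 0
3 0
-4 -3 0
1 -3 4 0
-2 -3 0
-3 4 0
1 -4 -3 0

Unsatisfiable

Unit clause (x3) forces x3 = True.
Unit clause (¬x1) forces x1 = False.
Unit clause (¬x4) forces x4 = False.
But (x4) is also a unit clause — contradiction.
No assignment satisfies every clause.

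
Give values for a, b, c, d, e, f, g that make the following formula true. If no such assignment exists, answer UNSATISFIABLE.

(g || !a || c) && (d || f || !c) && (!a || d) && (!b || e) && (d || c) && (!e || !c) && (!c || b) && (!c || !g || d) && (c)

UNSATISFIABLE

The clause (c) is unit, so c = true.
The clause (!e) is unit, so e = false.
The clause (!b) is unit, so b = false.
But (b) is also a unit clause — contradiction.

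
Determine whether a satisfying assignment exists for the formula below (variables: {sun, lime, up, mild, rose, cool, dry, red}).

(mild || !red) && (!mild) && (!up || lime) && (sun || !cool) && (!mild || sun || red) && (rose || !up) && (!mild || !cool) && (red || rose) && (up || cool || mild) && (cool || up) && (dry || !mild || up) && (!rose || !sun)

Yes, satisfiable

(!mild) alone gives mild = false.
(!red) alone gives red = false.
(rose) alone gives rose = true.
(!sun) alone gives sun = false.
(!cool) alone gives cool = false.
(up) alone gives up = true.
(lime) alone gives lime = true.
Every clause is now satisfied; dry is unconstrained.
A satisfying assignment: sun=false,  lime=true,  up=true,  mild=false,  rose=true,  cool=false,  dry=true,  red=false.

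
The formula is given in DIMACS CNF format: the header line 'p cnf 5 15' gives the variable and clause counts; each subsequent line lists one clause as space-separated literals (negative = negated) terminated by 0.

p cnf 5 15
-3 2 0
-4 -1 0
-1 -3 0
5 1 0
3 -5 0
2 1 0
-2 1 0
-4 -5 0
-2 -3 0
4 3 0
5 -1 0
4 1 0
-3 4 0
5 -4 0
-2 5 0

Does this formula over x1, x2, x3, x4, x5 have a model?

Suppose x3 = False.
Unit clause (¬x5) forces x5 = False.
Unit clause (x1) forces x1 = True.
That conflicts with the unit clause (¬x1).
Backtrack on x3: now try x3 = True.
Unit clause (x2) forces x2 = True.
That conflicts with the unit clause (¬x2).
Either choice for x3 ends in contradiction.
No assignment satisfies every clause.

Unsatisfiable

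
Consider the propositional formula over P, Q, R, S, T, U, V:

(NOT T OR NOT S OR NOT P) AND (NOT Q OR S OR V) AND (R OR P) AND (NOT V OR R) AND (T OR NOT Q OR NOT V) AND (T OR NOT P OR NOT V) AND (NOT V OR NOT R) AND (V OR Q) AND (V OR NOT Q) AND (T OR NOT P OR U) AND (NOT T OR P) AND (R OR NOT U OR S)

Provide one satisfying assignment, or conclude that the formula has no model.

UNSATISFIABLE

Suppose R = true.
The clause (NOT V) is unit, so V = false.
The clause (Q) is unit, so Q = true.
That conflicts with the unit clause (NOT Q).
So R must be the other value — set R = false.
The clause (P) is unit, so P = true.
The clause (NOT V) is unit, so V = false.
The clause (Q) is unit, so Q = true.
That conflicts with the unit clause (NOT Q).
Neither R = true nor R = false works.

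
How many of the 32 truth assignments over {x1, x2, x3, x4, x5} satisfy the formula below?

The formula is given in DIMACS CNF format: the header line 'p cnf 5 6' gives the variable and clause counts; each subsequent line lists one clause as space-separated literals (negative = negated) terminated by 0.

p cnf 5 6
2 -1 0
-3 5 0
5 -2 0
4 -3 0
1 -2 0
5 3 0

6

There are 2^5 = 32 truth assignments over (x1, x2, x3, x4, x5).
Split on x2. With x2 = True, the clauses containing x2 are satisfied and ¬x2 drops from the rest; 3 of the 2^4 = 16 assignments to the other variables satisfy what remains.
With x2 = False, by the same count on the reduced clause set, 3 assignments work.
Total: 3 + 3 = 6.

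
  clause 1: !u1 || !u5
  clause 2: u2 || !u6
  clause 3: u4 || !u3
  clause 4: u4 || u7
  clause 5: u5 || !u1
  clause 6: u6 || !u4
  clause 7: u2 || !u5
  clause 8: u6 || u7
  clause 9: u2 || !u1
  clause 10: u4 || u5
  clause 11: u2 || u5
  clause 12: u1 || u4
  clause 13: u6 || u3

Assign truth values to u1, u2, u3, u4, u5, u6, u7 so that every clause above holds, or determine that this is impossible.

u1: false,  u2: true,  u3: false,  u4: true,  u5: true,  u6: true,  u7: true

Case u1 = false:
(u4) alone gives u4 = true.
(u6) alone gives u6 = true.
(u2) alone gives u2 = true.
Every clause is now satisfied; u3, u5, u7 are unconstrained.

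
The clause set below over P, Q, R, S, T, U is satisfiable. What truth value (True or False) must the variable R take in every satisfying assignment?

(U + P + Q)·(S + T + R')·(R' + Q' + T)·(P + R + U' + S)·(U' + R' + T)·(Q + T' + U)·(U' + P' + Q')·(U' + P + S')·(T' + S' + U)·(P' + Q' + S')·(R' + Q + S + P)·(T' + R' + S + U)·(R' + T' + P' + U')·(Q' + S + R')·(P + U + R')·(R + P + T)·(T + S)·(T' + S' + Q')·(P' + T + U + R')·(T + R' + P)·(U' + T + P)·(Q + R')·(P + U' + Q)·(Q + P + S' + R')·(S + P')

Suppose R = 1.
The clause (Q) is unit, so Q = 1.
The clause (T) is unit, so T = 1.
The clause (S) is unit, so S = 1.
That conflicts with the unit clause (S').
So every satisfying assignment has R = False.

False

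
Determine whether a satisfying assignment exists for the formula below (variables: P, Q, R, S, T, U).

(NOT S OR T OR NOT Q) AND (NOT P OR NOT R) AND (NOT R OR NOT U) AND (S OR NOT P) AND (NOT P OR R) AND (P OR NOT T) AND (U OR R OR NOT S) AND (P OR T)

Unsatisfiable

Try P = false.
(NOT T) alone gives T = false.
But (T) is also a unit clause — contradiction.
So P must be the other value — set P = true.
(NOT R) alone gives R = false.
But (R) is also a unit clause — contradiction.
Neither P = true nor P = false works.
No assignment satisfies every clause.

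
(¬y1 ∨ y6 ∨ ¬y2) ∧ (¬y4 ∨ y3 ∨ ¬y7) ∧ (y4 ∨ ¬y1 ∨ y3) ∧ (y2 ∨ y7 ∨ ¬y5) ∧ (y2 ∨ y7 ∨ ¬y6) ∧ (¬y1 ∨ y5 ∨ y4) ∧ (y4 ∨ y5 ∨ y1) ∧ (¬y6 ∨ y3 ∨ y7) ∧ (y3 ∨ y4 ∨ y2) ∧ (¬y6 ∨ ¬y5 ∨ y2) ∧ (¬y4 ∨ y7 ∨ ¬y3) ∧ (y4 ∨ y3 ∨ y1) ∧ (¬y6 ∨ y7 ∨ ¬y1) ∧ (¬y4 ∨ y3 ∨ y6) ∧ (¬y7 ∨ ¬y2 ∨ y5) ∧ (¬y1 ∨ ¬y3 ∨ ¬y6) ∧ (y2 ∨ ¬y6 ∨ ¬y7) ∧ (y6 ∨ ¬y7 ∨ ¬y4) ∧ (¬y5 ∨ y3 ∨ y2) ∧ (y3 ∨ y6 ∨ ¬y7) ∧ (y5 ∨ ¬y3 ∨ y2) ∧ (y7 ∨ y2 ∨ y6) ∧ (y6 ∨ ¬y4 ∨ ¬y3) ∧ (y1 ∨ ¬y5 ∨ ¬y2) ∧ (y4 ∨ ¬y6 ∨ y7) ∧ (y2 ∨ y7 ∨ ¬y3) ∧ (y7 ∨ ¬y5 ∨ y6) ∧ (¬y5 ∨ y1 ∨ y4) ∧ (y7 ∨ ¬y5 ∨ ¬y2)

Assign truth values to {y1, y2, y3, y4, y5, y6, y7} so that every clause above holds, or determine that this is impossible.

y1 ↦ True,  y2 ↦ False,  y3 ↦ True,  y4 ↦ False,  y5 ↦ True,  y6 ↦ False,  y7 ↦ True

Branch on y1: set y1 = True.
Branch on y6: set y6 = False.
From the singleton clause (¬y2), y2 = False.
From the singleton clause (y7), y7 = True.
From the singleton clause (¬y4), y4 = False.
From the singleton clause (y3), y3 = True.
From the singleton clause (y5), y5 = True.
Every clause now holds.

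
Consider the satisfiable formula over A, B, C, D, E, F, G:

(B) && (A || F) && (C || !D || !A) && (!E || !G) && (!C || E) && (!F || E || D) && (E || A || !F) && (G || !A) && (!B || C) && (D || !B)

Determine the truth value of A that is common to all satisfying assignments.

False

Suppose A = true.
From the singleton clause (B), B = true.
From the singleton clause (G), G = true.
From the singleton clause (!E), E = false.
From the singleton clause (!C), C = false.
But (C) is also a unit clause — contradiction.
So every satisfying assignment has A = False.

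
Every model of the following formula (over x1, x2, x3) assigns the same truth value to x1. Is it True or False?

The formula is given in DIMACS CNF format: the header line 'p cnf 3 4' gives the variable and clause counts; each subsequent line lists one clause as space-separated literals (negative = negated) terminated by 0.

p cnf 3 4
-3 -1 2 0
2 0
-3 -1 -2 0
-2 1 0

True

Suppose x1 = False.
Unit clause (x2) forces x2 = True.
Now (¬x2) is unsatisfied and unit — conflict.
So every satisfying assignment has x1 = True.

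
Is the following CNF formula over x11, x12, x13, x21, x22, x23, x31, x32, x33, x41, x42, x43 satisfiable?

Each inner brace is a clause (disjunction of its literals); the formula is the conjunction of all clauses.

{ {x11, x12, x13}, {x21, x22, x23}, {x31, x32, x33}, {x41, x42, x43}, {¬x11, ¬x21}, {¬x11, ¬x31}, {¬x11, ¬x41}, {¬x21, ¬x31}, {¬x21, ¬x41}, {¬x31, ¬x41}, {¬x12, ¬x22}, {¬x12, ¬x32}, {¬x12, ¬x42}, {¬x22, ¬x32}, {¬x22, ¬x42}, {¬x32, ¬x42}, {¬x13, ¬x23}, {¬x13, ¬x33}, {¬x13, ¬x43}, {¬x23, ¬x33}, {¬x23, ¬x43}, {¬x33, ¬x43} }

Unsatisfiable

Case x11 = False:
Case x12 = True:
(¬x22) alone gives x22 = False.
(¬x32) alone gives x32 = False.
(¬x42) alone gives x42 = False.
Case x21 = True:
(¬x31) alone gives x31 = False.
(x33) alone gives x33 = True.
(¬x41) alone gives x41 = False.
(x43) alone gives x43 = True.
That conflicts with the unit clause (¬x43).
Backtrack on x21: now try x21 = False.
(x23) alone gives x23 = True.
(¬x13) alone gives x13 = False.
(¬x33) alone gives x33 = False.
(x31) alone gives x31 = True.
(¬x41) alone gives x41 = False.
(x43) alone gives x43 = True.
That conflicts with the unit clause (¬x43).
Both values of x21 lead to a conflict.
Backtrack on x12: now try x12 = False.
(x13) alone gives x13 = True.
(¬x23) alone gives x23 = False.
(¬x33) alone gives x33 = False.
(¬x43) alone gives x43 = False.
Case x21 = True:
(¬x31) alone gives x31 = False.
(x32) alone gives x32 = True.
(¬x41) alone gives x41 = False.
(x42) alone gives x42 = True.
That conflicts with the unit clause (¬x42).
Backtrack on x21: now try x21 = False.
(x22) alone gives x22 = True.
(¬x32) alone gives x32 = False.
(x31) alone gives x31 = True.
(¬x41) alone gives x41 = False.
(x42) alone gives x42 = True.
That conflicts with the unit clause (¬x42).
Both values of x21 lead to a conflict.
Both values of x12 lead to a conflict.
Backtrack on x11: now try x11 = True.
(¬x21) alone gives x21 = False.
(¬x31) alone gives x31 = False.
(¬x41) alone gives x41 = False.
Case x22 = True:
(¬x12) alone gives x12 = False.
(¬x32) alone gives x32 = False.
(x33) alone gives x33 = True.
(¬x42) alone gives x42 = False.
(x43) alone gives x43 = True.
That conflicts with the unit clause (¬x43).
Backtrack on x22: now try x22 = False.
(x23) alone gives x23 = True.
(¬x13) alone gives x13 = False.
(¬x33) alone gives x33 = False.
(x32) alone gives x32 = True.
(¬x12) alone gives x12 = False.
(¬x42) alone gives x42 = False.
(x43) alone gives x43 = True.
That conflicts with the unit clause (¬x43).
Both values of x22 lead to a conflict.
Both values of x11 lead to a conflict.
No assignment satisfies every clause.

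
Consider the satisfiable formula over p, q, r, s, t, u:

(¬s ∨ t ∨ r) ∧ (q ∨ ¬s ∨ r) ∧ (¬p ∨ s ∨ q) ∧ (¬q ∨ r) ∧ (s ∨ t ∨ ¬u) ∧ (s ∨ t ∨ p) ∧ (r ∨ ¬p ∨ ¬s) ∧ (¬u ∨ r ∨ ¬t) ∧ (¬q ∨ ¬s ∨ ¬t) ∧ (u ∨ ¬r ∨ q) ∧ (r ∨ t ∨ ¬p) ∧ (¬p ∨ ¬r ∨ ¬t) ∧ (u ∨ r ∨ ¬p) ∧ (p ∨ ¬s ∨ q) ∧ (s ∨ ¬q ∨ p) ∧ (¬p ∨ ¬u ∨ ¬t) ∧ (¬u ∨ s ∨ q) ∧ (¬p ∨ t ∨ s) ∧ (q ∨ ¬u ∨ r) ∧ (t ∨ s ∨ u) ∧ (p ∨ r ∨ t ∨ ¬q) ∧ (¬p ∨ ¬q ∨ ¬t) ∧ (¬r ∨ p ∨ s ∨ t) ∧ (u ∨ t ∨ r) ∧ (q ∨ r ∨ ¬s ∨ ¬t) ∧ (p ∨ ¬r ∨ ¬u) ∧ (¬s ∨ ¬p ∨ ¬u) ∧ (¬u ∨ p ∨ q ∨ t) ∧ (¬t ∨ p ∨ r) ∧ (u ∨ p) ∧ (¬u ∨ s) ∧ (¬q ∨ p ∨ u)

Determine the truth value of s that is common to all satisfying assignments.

Suppose s = False.
Unit clause (¬u) forces u = False.
Unit clause (t) forces t = True.
Unit clause (p) forces p = True.
Unit clause (q) forces q = True.
That conflicts with the unit clause (¬q).
So every satisfying assignment has s = True.

True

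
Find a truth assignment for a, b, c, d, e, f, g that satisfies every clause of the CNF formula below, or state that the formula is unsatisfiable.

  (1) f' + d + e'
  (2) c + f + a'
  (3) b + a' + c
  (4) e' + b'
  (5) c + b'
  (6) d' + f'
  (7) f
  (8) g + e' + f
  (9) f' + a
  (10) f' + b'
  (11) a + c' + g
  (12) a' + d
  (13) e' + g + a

UNSATISFIABLE

From the singleton clause (f), f = 1.
From the singleton clause (d'), d = 0.
From the singleton clause (e'), e = 0.
From the singleton clause (a), a = 1.
That conflicts with the unit clause (a').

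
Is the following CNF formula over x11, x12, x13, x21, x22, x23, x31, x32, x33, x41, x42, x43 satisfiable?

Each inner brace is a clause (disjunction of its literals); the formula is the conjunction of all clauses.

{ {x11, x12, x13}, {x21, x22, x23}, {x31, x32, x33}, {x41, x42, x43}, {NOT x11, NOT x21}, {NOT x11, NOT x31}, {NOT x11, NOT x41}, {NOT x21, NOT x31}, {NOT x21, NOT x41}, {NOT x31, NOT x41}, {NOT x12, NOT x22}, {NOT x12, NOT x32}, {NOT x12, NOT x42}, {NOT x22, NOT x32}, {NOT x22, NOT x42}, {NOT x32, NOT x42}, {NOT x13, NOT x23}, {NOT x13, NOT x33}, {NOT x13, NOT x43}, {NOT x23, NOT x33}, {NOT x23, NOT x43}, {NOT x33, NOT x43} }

Try x11 = false.
Try x12 = true.
The clause (NOT x22) is unit, so x22 = false.
The clause (NOT x32) is unit, so x32 = false.
The clause (NOT x42) is unit, so x42 = false.
Try x21 = true.
The clause (NOT x31) is unit, so x31 = false.
The clause (x33) is unit, so x33 = true.
The clause (NOT x41) is unit, so x41 = false.
The clause (x43) is unit, so x43 = true.
Now (NOT x43) is unsatisfied and unit — conflict.
So x21 must be the other value — set x21 = false.
The clause (x23) is unit, so x23 = true.
The clause (NOT x13) is unit, so x13 = false.
The clause (NOT x33) is unit, so x33 = false.
The clause (x31) is unit, so x31 = true.
The clause (NOT x41) is unit, so x41 = false.
The clause (x43) is unit, so x43 = true.
Now (NOT x43) is unsatisfied and unit — conflict.
Both values of x21 lead to a conflict.
So x12 must be the other value — set x12 = false.
The clause (x13) is unit, so x13 = true.
The clause (NOT x23) is unit, so x23 = false.
The clause (NOT x33) is unit, so x33 = false.
The clause (NOT x43) is unit, so x43 = false.
Try x21 = true.
The clause (NOT x31) is unit, so x31 = false.
The clause (x32) is unit, so x32 = true.
The clause (NOT x41) is unit, so x41 = false.
The clause (x42) is unit, so x42 = true.
Now (NOT x42) is unsatisfied and unit — conflict.
So x21 must be the other value — set x21 = false.
The clause (x22) is unit, so x22 = true.
The clause (NOT x32) is unit, so x32 = false.
The clause (x31) is unit, so x31 = true.
The clause (NOT x41) is unit, so x41 = false.
The clause (x42) is unit, so x42 = true.
Now (NOT x42) is unsatisfied and unit — conflict.
Both values of x21 lead to a conflict.
Both values of x12 lead to a conflict.
So x11 must be the other value — set x11 = true.
The clause (NOT x21) is unit, so x21 = false.
The clause (NOT x31) is unit, so x31 = false.
The clause (NOT x41) is unit, so x41 = false.
Try x22 = true.
The clause (NOT x12) is unit, so x12 = false.
The clause (NOT x32) is unit, so x32 = false.
The clause (x33) is unit, so x33 = true.
The clause (NOT x42) is unit, so x42 = false.
The clause (x43) is unit, so x43 = true.
Now (NOT x43) is unsatisfied and unit — conflict.
So x22 must be the other value — set x22 = false.
The clause (x23) is unit, so x23 = true.
The clause (NOT x13) is unit, so x13 = false.
The clause (NOT x33) is unit, so x33 = false.
The clause (x32) is unit, so x32 = true.
The clause (NOT x12) is unit, so x12 = false.
The clause (NOT x42) is unit, so x42 = false.
The clause (x43) is unit, so x43 = true.
Now (NOT x43) is unsatisfied and unit — conflict.
Both values of x22 lead to a conflict.
Both values of x11 lead to a conflict.
No assignment satisfies every clause.

Unsatisfiable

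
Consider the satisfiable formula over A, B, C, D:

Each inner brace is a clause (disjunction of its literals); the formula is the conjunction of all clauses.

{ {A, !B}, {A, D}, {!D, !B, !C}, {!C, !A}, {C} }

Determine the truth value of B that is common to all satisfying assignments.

Suppose B = true.
The clause (A) is unit, so A = true.
The clause (!C) is unit, so C = false.
That conflicts with the unit clause (C).
So every satisfying assignment has B = False.

False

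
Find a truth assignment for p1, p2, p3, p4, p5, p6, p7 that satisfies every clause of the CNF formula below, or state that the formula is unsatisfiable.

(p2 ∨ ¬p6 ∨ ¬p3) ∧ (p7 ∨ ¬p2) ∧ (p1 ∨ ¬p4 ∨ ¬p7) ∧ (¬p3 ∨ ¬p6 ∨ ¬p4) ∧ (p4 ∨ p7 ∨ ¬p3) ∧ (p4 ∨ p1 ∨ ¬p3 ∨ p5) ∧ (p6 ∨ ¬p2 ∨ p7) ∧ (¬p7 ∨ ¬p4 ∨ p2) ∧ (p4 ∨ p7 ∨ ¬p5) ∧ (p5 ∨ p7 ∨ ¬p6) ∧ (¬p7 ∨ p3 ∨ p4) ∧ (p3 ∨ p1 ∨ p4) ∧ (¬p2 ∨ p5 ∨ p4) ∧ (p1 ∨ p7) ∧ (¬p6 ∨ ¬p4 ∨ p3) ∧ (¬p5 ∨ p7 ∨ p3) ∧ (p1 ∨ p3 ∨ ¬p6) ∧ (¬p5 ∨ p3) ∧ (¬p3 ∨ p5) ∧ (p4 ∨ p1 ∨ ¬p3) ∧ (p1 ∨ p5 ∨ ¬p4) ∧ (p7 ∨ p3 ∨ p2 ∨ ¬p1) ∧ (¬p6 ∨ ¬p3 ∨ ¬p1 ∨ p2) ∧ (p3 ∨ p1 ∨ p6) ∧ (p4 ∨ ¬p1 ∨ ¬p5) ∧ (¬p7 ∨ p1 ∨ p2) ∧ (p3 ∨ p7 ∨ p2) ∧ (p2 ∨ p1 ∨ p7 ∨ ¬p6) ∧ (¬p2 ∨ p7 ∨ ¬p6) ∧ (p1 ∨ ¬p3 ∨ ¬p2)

Branch on p7: set p7 = False.
Unit clause (¬p2) forces p2 = False.
Unit clause (p1) forces p1 = True.
Unit clause (p3) forces p3 = True.
Unit clause (¬p6) forces p6 = False.
Unit clause (p4) forces p4 = True.
Unit clause (p5) forces p5 = True.
All clauses are satisfied.

p1=True,  p2=False,  p3=True,  p4=True,  p5=True,  p6=False,  p7=False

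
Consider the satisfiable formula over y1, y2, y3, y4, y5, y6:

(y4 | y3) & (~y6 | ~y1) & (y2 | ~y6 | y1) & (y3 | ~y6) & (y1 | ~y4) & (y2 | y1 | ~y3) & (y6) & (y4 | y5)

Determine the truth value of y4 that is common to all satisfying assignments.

Suppose y4 = 1.
The clause (y1) is unit, so y1 = 1.
The clause (~y6) is unit, so y6 = 0.
That conflicts with the unit clause (y6).
So every satisfying assignment has y4 = False.

False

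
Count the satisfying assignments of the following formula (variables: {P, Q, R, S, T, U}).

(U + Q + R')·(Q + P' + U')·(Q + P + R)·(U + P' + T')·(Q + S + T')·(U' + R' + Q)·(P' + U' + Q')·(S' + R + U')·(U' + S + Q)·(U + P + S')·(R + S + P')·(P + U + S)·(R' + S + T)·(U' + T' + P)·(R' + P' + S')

4

There are 2^6 = 64 truth assignments over (P, Q, R, S, T, U).
Split on R. With R = 1, the clauses containing R are satisfied and R' drops from the rest; 1 of the 2^5 = 32 assignments to the other variables satisfy what remains.
With R = 0, by the same count on the reduced clause set, 3 assignments work.
(One model: P=F, Q=T, R=F, S=F, T=F, U=T.)
Total: 1 + 3 = 4.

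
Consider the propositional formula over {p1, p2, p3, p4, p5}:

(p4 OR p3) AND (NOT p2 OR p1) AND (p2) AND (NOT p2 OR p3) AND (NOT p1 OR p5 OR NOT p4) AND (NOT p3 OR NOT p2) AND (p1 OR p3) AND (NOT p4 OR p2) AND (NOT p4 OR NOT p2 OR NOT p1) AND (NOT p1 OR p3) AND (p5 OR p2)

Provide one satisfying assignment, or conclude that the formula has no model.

UNSATISFIABLE

Unit clause (p2) forces p2 = true.
Unit clause (p1) forces p1 = true.
Unit clause (p3) forces p3 = true.
Now (NOT p3) is unsatisfied and unit — conflict.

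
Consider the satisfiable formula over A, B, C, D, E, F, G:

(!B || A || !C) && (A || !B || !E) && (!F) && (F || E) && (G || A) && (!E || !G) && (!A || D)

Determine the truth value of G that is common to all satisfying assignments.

Suppose G = true.
Unit clause (!F) forces F = false.
Unit clause (E) forces E = true.
But (!E) is also a unit clause — contradiction.
So every satisfying assignment has G = False.

False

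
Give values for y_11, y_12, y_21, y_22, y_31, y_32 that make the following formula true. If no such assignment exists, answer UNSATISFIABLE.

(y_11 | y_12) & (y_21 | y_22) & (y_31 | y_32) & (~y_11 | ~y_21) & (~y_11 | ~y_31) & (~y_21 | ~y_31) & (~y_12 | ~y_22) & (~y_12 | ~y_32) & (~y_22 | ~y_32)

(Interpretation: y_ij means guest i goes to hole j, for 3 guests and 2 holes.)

Try y_11 = 1.
(~y_21) alone gives y_21 = 0.
(y_22) alone gives y_22 = 1.
(~y_31) alone gives y_31 = 0.
(y_32) alone gives y_32 = 1.
But (~y_32) is also a unit clause — contradiction.
Backtrack on y_11: now try y_11 = 0.
(y_12) alone gives y_12 = 1.
(~y_22) alone gives y_22 = 0.
(y_21) alone gives y_21 = 1.
(~y_31) alone gives y_31 = 0.
(y_32) alone gives y_32 = 1.
But (~y_32) is also a unit clause — contradiction.
Both values of y_11 lead to a conflict.

UNSATISFIABLE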